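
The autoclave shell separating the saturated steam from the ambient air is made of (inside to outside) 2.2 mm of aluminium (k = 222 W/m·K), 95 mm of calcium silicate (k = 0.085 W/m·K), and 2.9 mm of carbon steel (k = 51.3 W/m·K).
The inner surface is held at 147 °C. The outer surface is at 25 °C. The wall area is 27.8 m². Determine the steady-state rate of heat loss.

Series thermal resistances:
R_aluminium = L/(kA) = 0.0022/(222×27.8) = 3.565×10^-7 K/W
R_calcium silicate = L/(kA) = 0.095/(0.085×27.8) = 0.0402 K/W
R_carbon steel = L/(kA) = 0.0029/(51.3×27.8) = 2.033×10^-6 K/W
R_total = 0.04021 K/W
Q = ΔT / R_total = 122 / 0.04021

Q ≈ 3030 W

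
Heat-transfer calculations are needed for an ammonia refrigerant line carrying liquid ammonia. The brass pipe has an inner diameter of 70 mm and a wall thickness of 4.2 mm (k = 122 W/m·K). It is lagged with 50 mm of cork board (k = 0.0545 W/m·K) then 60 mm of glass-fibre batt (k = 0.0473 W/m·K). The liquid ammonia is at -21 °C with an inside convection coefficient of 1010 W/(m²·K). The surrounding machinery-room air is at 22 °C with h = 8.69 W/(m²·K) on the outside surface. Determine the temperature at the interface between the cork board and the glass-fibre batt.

For a radial system each layer contributes R = ln(r_out/r_in)/(2πkL); films add R = 1/(hA).
R_inner film = 1/(h_i·2πr₁L) = 1/(1010×2π×0.035×1) = 0.004502 K/W
R_brass pipe wall = ln(39.2/35)/(2π×122×1) = 1.478×10^-4 K/W
R_cork board = ln(89.2/39.2)/(2π×0.0545×1) = 2.401 K/W
R_glass-fibre batt = ln(149.2/89.2)/(2π×0.0473×1) = 1.731 K/W
R_outer film = 1/(h_o·2πr_oL) = 1/(8.69×2π×0.1492×1) = 0.1228 K/W
R_total = 4.259 K/W
Q = ΔT/R_total = 43/4.259
Q = 10.1 W/m
T_interface = T_inner + Q·ΣR(inner→interface) = -21 + 10.1×2.406

T ≈ 3.29 °C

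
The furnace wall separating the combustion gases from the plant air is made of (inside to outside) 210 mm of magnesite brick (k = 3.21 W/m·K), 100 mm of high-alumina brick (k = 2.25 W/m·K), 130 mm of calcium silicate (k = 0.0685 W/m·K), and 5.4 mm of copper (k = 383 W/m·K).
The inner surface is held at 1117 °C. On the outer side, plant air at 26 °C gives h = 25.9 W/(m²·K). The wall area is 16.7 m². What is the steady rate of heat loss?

Q ≈ 8900 W

Thermal resistances in series:
R_magnesite brick = L/(kA) = 0.21/(3.21×16.7) = 0.003917 K/W
R_high-alumina brick = L/(kA) = 0.1/(2.25×16.7) = 0.002661 K/W
R_calcium silicate = L/(kA) = 0.13/(0.0685×16.7) = 0.1136 K/W
R_copper = L/(kA) = 0.0054/(383×16.7) = 8.443×10^-7 K/W
R_outer film = 1/(h_o·A) = 1/(25.9×16.7) = 0.002312 K/W
R_total = 0.1225 K/W
Q = ΔT / R_total = 1091 / 0.1225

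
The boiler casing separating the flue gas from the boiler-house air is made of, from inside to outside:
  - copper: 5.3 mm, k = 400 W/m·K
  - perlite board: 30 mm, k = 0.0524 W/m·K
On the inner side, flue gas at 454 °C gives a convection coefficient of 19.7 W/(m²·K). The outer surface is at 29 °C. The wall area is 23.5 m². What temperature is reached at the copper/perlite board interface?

T ≈ 419 °C

Thermal resistances in series:
R_inner film = 1/(h_i·A) = 1/(19.7×23.5) = 0.00216 K/W
R_copper = L/(kA) = 0.0053/(400×23.5) = 5.638×10^-7 K/W
R_perlite board = L/(kA) = 0.03/(0.0524×23.5) = 0.02436 K/W
R_total = 0.02652 K/W;  Q = ΔT/R_total = 425/0.02652 = 16020 W
T_interface = T_inner − Q·ΣR(inner→interface) = 454 − 16000×0.002161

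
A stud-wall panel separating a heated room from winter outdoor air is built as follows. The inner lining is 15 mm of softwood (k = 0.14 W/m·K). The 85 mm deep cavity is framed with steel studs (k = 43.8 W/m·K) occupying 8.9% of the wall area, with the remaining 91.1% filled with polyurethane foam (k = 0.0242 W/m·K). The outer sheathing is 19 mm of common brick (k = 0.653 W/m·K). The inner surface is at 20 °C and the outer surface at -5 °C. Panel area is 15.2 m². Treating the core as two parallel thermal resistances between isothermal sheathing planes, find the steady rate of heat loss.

Q ≈ 2410 W

Sheathing layers in series; stud and cavity paths in parallel between them.
R_inner = 0.015/(0.14×15.2) = 0.007049 K/W
R_stud  = 0.085/(43.8×0.089×15.2) = 0.001435 K/W
R_cav   = 0.085/(0.0242×0.911×15.2) = 0.2537 K/W
1/R_core = 1/R_stud + 1/R_cav → R_core = 0.001426 K/W
R_outer = 0.019/(0.653×15.2) = 0.001914 K/W
R_total = 0.01039 K/W
Q = ΔT/R_total = 25/0.01039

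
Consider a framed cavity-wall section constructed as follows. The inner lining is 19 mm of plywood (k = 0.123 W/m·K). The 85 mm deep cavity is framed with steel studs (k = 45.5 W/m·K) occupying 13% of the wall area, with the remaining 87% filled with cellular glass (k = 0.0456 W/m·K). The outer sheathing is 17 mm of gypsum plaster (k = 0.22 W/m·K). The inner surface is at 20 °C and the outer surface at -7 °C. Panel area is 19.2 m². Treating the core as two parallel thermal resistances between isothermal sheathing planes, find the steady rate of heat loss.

Q ≈ 2110 W

Sheathing layers in series; stud and cavity paths in parallel between them.
R_inner = 0.019/(0.123×19.2) = 0.008045 K/W
R_stud  = 0.085/(45.5×0.13×19.2) = 7.485×10^-4 K/W
R_cav   = 0.085/(0.0456×0.87×19.2) = 0.1116 K/W
1/R_core = 1/R_stud + 1/R_cav → R_core = 7.435×10^-4 K/W
R_outer = 0.017/(0.22×19.2) = 0.004025 K/W
R_total = 0.01281 K/W
Q = ΔT/R_total = 27/0.01281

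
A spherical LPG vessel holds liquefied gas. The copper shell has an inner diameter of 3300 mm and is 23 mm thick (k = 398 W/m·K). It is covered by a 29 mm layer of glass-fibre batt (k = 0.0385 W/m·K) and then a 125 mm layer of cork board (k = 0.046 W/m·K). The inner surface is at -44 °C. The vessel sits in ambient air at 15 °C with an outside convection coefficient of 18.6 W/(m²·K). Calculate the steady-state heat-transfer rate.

Q ≈ 642 W

Spherical conduction: R = (1/r_in − 1/r_out)/(4πk) per layer; series-sum.
R_copper shell = (1/1.65 − 1/1.673)/(4π×398) = 1.666×10^-6 K/W
R_glass-fibre batt = (1/1.673 − 1/1.702)/(4π×0.0385) = 0.02105 K/W
R_cork board = (1/1.702 − 1/1.827)/(4π×0.046) = 0.06954 K/W
R_outer film = 1/(h·4πr_o²) = 1/(18.6×4π×1.827²) = 0.001282 K/W
R_total = 0.09188 K/W
Q = ΔT/R_total = 59/0.09188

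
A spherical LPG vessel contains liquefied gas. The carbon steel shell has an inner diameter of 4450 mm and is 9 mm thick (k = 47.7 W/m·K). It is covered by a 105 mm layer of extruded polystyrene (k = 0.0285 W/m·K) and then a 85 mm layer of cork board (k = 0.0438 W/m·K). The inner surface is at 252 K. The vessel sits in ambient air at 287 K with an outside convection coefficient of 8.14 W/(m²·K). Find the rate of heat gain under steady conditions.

For a spherical shell R = (1/r₁ − 1/r₂)/(4πk); film R = 1/(h·4πr²). In series:
R_carbon steel shell = (1/2.225 − 1/2.234)/(4π×47.7) = 3.021×10^-6 K/W
R_extruded polystyrene = (1/2.234 − 1/2.339)/(4π×0.0285) = 0.05611 K/W
R_cork board = (1/2.339 − 1/2.424)/(4π×0.0438) = 0.02724 K/W
R_outer film = 1/(h·4πr_o²) = 1/(8.14×4π×2.424²) = 0.001664 K/W
R_total = 0.08501 K/W
Q = ΔT/R_total = 35/0.08501

Q ≈ 412 W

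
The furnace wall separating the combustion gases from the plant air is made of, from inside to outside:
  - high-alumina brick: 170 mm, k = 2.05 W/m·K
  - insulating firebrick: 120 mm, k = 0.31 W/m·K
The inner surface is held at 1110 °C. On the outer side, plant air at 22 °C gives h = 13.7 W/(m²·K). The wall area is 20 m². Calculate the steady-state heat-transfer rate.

Q ≈ 40100 W

Using the resistance-network approach (series):
R_high-alumina brick = L/(kA) = 0.17/(2.05×20) = 0.004146 K/W
R_insulating firebrick = L/(kA) = 0.12/(0.31×20) = 0.01935 K/W
R_outer film = 1/(h_o·A) = 1/(13.7×20) = 0.00365 K/W
R_total = 0.02715 K/W
Q = ΔT / R_total = 1088 / 0.02715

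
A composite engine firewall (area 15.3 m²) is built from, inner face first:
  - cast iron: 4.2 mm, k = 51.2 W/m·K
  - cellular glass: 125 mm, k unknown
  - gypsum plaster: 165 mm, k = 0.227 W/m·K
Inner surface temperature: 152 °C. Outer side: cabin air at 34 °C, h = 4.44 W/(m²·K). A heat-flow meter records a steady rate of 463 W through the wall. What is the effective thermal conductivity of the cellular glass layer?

k ≈ 0.0424 W/(m·K)

Model the wall as resistances in series:
R_cast iron = L/(kA) = 0.0042/(51.2×15.3) = 5.362×10^-6 K/W
R_gypsum plaster = L/(kA) = 0.165/(0.227×15.3) = 0.04751 K/W
R_outer film = 1/(h_o·A) = 1/(4.44×15.3) = 0.01472 K/W
Sum of known resistances R_other = 0.06223 K/W
Total R = ΔT/Q = 118/463 = 0.2549 K/W
R_cellular glass = R_total − R_other = 0.1926 K/W
k = L/(R·A) = 0.125/(0.1926×15.3)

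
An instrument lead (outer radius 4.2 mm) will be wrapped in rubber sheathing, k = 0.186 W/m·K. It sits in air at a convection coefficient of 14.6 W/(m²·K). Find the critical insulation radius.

For a cylinder r_cr = k/h = 0.186/14.6
r_cr = 12.7 mm; since the bare radius (4.2 mm) is below r_cr, adding a thin layer of insulation will *increase* heat loss.

r_cr ≈ 12.7 mm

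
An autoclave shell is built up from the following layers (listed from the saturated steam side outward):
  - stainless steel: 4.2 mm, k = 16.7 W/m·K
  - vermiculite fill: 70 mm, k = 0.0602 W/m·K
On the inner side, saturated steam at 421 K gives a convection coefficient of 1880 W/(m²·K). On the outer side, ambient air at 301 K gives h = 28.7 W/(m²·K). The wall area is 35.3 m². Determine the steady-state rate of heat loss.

Thermal resistances in series:
R_inner film = 1/(h_i·A) = 1/(1880×35.3) = 1.507×10^-5 K/W
R_stainless steel = L/(kA) = 0.0042/(16.7×35.3) = 7.125×10^-6 K/W
R_vermiculite fill = L/(kA) = 0.07/(0.0602×35.3) = 0.03294 K/W
R_outer film = 1/(h_o·A) = 1/(28.7×35.3) = 9.871×10^-4 K/W
R_total = 0.03395 K/W
Q = ΔT / R_total = 120 / 0.03395

Q ≈ 3530 W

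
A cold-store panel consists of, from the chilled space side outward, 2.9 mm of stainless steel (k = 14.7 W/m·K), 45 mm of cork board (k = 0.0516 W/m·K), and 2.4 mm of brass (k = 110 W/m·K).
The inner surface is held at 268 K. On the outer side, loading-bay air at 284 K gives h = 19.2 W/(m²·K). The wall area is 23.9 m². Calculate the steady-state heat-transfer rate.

Q ≈ 414 W

Model the wall as resistances in series:
R_stainless steel = L/(kA) = 0.0029/(14.7×23.9) = 8.254×10^-6 K/W
R_cork board = L/(kA) = 0.045/(0.0516×23.9) = 0.03649 K/W
R_brass = L/(kA) = 0.0024/(110×23.9) = 9.129×10^-7 K/W
R_outer film = 1/(h_o·A) = 1/(19.2×23.9) = 0.002179 K/W
R_total = 0.03868 K/W
Q = ΔT / R_total = 16 / 0.03868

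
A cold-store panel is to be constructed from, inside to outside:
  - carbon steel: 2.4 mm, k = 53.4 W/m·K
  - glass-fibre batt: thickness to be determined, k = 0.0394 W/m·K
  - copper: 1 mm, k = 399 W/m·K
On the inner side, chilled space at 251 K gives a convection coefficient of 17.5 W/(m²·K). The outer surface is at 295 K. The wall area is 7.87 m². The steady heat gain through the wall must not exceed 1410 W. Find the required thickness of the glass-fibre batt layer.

Using the resistance-network approach (series):
R_inner film = 1/(h_i·A) = 1/(17.5×7.87) = 0.007261 K/W
R_carbon steel = L/(kA) = 0.0024/(53.4×7.87) = 5.711×10^-6 K/W
R_copper = L/(kA) = 0.001/(399×7.87) = 3.185×10^-7 K/W
Sum of the known resistances R_other = 0.007267 K/W
Required total resistance R_tot = ΔT/Q_allow = 44/1410 = 0.03121 K/W
R_glass-fibre batt = R_tot − R_other = 0.02394 K/W
L = R·k·A = 0.02394×0.0394×7.87

L ≈ 7.42 mm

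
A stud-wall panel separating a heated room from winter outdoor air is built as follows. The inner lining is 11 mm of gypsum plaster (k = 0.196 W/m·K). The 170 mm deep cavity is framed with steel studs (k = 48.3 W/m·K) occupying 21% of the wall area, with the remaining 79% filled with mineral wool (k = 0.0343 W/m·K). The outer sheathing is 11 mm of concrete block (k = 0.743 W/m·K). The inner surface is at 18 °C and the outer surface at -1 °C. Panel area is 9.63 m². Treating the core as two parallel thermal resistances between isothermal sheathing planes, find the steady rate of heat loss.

Q ≈ 2090 W

Sheathing layers in series; stud and cavity paths in parallel between them.
R_inner = 0.011/(0.196×9.63) = 0.005828 K/W
R_stud  = 0.17/(48.3×0.21×9.63) = 0.00174 K/W
R_cav   = 0.17/(0.0343×0.79×9.63) = 0.6515 K/W
1/R_core = 1/R_stud + 1/R_cav → R_core = 0.001736 K/W
R_outer = 0.011/(0.743×9.63) = 0.001537 K/W
R_total = 0.009101 K/W
Q = ΔT/R_total = 19/0.009101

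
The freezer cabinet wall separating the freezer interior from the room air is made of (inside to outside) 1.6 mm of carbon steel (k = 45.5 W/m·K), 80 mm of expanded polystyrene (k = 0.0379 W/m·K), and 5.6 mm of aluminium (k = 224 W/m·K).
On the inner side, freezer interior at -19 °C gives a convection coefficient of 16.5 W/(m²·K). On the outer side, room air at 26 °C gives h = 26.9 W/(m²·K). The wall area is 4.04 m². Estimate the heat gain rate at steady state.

Q ≈ 82.3 W

Thermal resistances in series:
R_inner film = 1/(h_i·A) = 1/(16.5×4.04) = 0.015 K/W
R_carbon steel = L/(kA) = 0.0016/(45.5×4.04) = 8.704×10^-6 K/W
R_expanded polystyrene = L/(kA) = 0.08/(0.0379×4.04) = 0.5225 K/W
R_aluminium = L/(kA) = 0.0056/(224×4.04) = 6.188×10^-6 K/W
R_outer film = 1/(h_o·A) = 1/(26.9×4.04) = 0.009202 K/W
R_total = 0.5467 K/W
Q = ΔT / R_total = 45 / 0.5467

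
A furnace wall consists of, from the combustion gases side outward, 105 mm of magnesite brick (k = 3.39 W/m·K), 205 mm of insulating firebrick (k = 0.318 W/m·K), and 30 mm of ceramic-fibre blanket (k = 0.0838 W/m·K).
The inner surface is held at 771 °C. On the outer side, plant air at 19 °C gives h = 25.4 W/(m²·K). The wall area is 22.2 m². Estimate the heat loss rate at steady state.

Q ≈ 15600 W

Model the wall as resistances in series:
R_magnesite brick = L/(kA) = 0.105/(3.39×22.2) = 0.001395 K/W
R_insulating firebrick = L/(kA) = 0.205/(0.318×22.2) = 0.02904 K/W
R_ceramic-fibre blanket = L/(kA) = 0.03/(0.0838×22.2) = 0.01613 K/W
R_outer film = 1/(h_o·A) = 1/(25.4×22.2) = 0.001773 K/W
R_total = 0.04833 K/W
Q = ΔT / R_total = 752 / 0.04833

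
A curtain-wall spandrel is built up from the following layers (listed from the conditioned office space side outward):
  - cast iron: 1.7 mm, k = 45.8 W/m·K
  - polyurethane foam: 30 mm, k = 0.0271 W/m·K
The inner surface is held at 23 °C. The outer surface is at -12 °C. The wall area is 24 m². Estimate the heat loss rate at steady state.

Q ≈ 759 W

Thermal resistances in series:
R_cast iron = L/(kA) = 0.0017/(45.8×24) = 1.547×10^-6 K/W
R_polyurethane foam = L/(kA) = 0.03/(0.0271×24) = 0.04613 K/W
R_total = 0.04613 K/W
Q = ΔT / R_total = 35 / 0.04613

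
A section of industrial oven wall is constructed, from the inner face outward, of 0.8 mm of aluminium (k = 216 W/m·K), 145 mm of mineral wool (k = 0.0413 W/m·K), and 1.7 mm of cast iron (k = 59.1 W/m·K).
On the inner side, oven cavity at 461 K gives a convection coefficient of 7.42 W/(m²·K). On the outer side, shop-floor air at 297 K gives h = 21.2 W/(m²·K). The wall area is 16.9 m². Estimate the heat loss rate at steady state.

Q ≈ 751 W

Treating each layer as a thermal resistance in series:
R_inner film = 1/(h_i·A) = 1/(7.42×16.9) = 0.007975 K/W
R_aluminium = L/(kA) = 0.0008/(216×16.9) = 2.192×10^-7 K/W
R_mineral wool = L/(kA) = 0.145/(0.0413×16.9) = 0.2077 K/W
R_cast iron = L/(kA) = 0.0017/(59.1×16.9) = 1.702×10^-6 K/W
R_outer film = 1/(h_o·A) = 1/(21.2×16.9) = 0.002791 K/W
R_total = 0.2185 K/W
Q = ΔT / R_total = 164 / 0.2185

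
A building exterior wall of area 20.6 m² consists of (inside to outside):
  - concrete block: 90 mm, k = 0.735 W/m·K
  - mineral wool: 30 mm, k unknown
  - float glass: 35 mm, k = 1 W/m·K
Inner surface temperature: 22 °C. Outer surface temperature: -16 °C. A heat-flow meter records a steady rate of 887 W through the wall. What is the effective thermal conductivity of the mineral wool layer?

Model the wall as resistances in series:
R_concrete block = L/(kA) = 0.09/(0.735×20.6) = 0.005944 K/W
R_float glass = L/(kA) = 0.035/(1×20.6) = 0.001699 K/W
Sum of known resistances R_other = 0.007643 K/W
Total R = ΔT/Q = 38/887 = 0.04284 K/W
R_mineral wool = R_total − R_other = 0.0352 K/W
k = L/(R·A) = 0.03/(0.0352×20.6)

k ≈ 0.0414 W/(m·K)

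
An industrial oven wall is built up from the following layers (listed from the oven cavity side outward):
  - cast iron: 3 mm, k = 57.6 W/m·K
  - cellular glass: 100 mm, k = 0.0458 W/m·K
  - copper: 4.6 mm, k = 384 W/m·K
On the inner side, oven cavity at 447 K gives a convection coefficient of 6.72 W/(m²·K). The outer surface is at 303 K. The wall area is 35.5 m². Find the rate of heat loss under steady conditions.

Q ≈ 2190 W

Series thermal resistances:
R_inner film = 1/(h_i·A) = 1/(6.72×35.5) = 0.004192 K/W
R_cast iron = L/(kA) = 0.003/(57.6×35.5) = 1.467×10^-6 K/W
R_cellular glass = L/(kA) = 0.1/(0.0458×35.5) = 0.0615 K/W
R_copper = L/(kA) = 0.0046/(384×35.5) = 3.374×10^-7 K/W
R_total = 0.0657 K/W
Q = ΔT / R_total = 144 / 0.0657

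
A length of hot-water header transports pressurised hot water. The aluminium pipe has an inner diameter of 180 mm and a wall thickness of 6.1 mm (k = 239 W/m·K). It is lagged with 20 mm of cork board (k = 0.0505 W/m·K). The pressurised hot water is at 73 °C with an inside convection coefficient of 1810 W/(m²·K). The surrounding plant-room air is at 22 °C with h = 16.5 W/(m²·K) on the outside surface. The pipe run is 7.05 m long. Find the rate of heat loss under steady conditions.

Q ≈ 529 W

Treating each annulus and film as a series resistance:
R_inner film = 1/(h_i·2πr₁L) = 1/(1810×2π×0.09×7.05) = 1.386×10^-4 K/W
R_aluminium pipe wall = ln(96.1/90)/(2π×239×7.05) = 6.194×10^-6 K/W
R_cork board = ln(116.1/96.1)/(2π×0.0505×7.05) = 0.08452 K/W
R_outer film = 1/(h_o·2πr_oL) = 1/(16.5×2π×0.1161×7.05) = 0.01178 K/W
R_total = 0.09645 K/W
Q = ΔT/R_total = 51/0.09645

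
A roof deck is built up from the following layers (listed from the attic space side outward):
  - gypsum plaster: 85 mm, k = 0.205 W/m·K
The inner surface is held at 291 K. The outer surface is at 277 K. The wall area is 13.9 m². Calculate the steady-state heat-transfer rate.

Q ≈ 469 W

Treating each layer as a thermal resistance in series:
R_gypsum plaster = L/(kA) = 0.085/(0.205×13.9) = 0.02983 K/W
R_total = 0.02983 K/W
Q = ΔT / R_total = 14 / 0.02983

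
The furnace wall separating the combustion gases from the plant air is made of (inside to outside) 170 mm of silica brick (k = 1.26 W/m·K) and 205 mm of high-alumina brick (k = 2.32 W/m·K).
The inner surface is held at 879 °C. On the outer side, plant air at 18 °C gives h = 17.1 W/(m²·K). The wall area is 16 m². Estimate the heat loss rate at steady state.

Q ≈ 48900 W

Using the resistance-network approach (series):
R_silica brick = L/(kA) = 0.17/(1.26×16) = 0.008433 K/W
R_high-alumina brick = L/(kA) = 0.205/(2.32×16) = 0.005523 K/W
R_outer film = 1/(h_o·A) = 1/(17.1×16) = 0.003655 K/W
R_total = 0.01761 K/W
Q = ΔT / R_total = 861 / 0.01761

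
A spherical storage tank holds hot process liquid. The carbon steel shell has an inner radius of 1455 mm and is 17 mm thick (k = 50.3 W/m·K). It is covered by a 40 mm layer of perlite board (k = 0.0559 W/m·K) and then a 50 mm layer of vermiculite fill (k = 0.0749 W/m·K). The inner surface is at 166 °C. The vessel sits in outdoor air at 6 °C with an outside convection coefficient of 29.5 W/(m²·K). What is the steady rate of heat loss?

For a spherical shell R = (1/r₁ − 1/r₂)/(4πk); film R = 1/(h·4πr²). In series:
R_carbon steel shell = (1/1.455 − 1/1.472)/(4π×50.3) = 1.256×10^-5 K/W
R_perlite board = (1/1.472 − 1/1.512)/(4π×0.0559) = 0.02558 K/W
R_vermiculite fill = (1/1.512 − 1/1.562)/(4π×0.0749) = 0.02249 K/W
R_outer film = 1/(h·4πr_o²) = 1/(29.5×4π×1.562²) = 0.001106 K/W
R_total = 0.0492 K/W
Q = ΔT/R_total = 160/0.0492

Q ≈ 3250 W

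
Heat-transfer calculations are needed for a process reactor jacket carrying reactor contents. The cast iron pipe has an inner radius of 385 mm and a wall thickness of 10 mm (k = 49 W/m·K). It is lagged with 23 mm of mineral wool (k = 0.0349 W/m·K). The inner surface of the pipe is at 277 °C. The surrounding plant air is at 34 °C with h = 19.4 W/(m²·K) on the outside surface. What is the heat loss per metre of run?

q′ ≈ 875 W/m

Treating each annulus and film as a series resistance:
R_cast iron pipe wall = ln(395/385)/(2π×49×1) = 8.329×10^-5 K/W
R_mineral wool = ln(418/395)/(2π×0.0349×1) = 0.2581 K/W
R_outer film = 1/(h_o·2πr_oL) = 1/(19.4×2π×0.418×1) = 0.01963 K/W
R_total = 0.2778 K/W
Q = ΔT/R_total = 243/0.2778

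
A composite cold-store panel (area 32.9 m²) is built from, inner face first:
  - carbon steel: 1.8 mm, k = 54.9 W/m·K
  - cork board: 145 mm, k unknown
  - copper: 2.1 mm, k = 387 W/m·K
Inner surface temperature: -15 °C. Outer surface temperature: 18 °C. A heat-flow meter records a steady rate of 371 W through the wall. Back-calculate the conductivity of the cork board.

k ≈ 0.0495 W/(m·K)

Model the wall as resistances in series:
R_carbon steel = L/(kA) = 0.0018/(54.9×32.9) = 9.966×10^-7 K/W
R_copper = L/(kA) = 0.0021/(387×32.9) = 1.649×10^-7 K/W
Sum of known resistances R_other = 1.161×10^-6 K/W
Total R = ΔT/Q = 33/371 = 0.08895 K/W
R_cork board = R_total − R_other = 0.08895 K/W
k = L/(R·A) = 0.145/(0.08895×32.9)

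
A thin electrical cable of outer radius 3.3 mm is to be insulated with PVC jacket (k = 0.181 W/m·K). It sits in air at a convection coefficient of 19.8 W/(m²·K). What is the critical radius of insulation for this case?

For a cylinder r_cr = k/h = 0.181/19.8
r_cr = 9.14 mm; since the bare radius (3.3 mm) is below r_cr, adding a thin layer of insulation will *increase* heat loss.

r_cr ≈ 9.14 mm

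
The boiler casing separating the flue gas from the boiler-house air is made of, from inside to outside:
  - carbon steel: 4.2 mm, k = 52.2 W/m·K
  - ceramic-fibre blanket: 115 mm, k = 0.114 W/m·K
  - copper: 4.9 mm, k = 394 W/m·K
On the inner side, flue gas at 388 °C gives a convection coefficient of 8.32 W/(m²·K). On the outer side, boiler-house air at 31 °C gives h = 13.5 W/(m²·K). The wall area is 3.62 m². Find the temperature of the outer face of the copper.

Model the wall as resistances in series:
R_inner film = 1/(h_i·A) = 1/(8.32×3.62) = 0.0332 K/W
R_carbon steel = L/(kA) = 0.0042/(52.2×3.62) = 2.223×10^-5 K/W
R_ceramic-fibre blanket = L/(kA) = 0.115/(0.114×3.62) = 0.2787 K/W
R_copper = L/(kA) = 0.0049/(394×3.62) = 3.436×10^-6 K/W
R_outer film = 1/(h_o·A) = 1/(13.5×3.62) = 0.02046 K/W
R_total = 0.3324 K/W;  Q = ΔT/R_total = 357/0.3324 = 1074 W
T_interface = T_inner − Q·ΣR(inner→interface) = 388 − 1070×0.3119

T ≈ 53 °C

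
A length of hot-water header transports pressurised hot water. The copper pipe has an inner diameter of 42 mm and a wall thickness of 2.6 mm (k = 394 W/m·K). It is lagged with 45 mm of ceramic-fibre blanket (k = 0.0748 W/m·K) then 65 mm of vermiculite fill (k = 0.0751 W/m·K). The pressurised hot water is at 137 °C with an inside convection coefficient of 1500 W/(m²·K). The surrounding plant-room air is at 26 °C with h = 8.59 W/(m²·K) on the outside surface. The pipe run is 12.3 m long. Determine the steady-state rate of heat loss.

Q ≈ 357 W

For a radial system each layer contributes R = ln(r_out/r_in)/(2πkL); films add R = 1/(hA).
R_inner film = 1/(h_i·2πr₁L) = 1/(1500×2π×0.021×12.3) = 4.108×10^-4 K/W
R_copper pipe wall = ln(23.6/21)/(2π×394×12.3) = 3.833×10^-6 K/W
R_ceramic-fibre blanket = ln(68.6/23.6)/(2π×0.0748×12.3) = 0.1846 K/W
R_vermiculite fill = ln(133.6/68.6)/(2π×0.0751×12.3) = 0.1148 K/W
R_outer film = 1/(h_o·2πr_oL) = 1/(8.59×2π×0.1336×12.3) = 0.01127 K/W
R_total = 0.3111 K/W
Q = ΔT/R_total = 111/0.3111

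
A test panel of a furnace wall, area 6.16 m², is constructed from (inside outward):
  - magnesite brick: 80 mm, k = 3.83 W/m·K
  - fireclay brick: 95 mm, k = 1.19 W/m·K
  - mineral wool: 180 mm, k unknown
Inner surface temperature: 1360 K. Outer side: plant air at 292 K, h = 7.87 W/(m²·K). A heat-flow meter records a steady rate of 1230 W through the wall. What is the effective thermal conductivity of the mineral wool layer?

k ≈ 0.0352 W/(m·K)

Using the resistance-network approach (series):
R_magnesite brick = L/(kA) = 0.08/(3.83×6.16) = 0.003391 K/W
R_fireclay brick = L/(kA) = 0.095/(1.19×6.16) = 0.01296 K/W
R_outer film = 1/(h_o·A) = 1/(7.87×6.16) = 0.02063 K/W
Sum of known resistances R_other = 0.03698 K/W
Total R = ΔT/Q = 1068/1230 = 0.8683 K/W
R_mineral wool = R_total − R_other = 0.8313 K/W
k = L/(R·A) = 0.18/(0.8313×6.16)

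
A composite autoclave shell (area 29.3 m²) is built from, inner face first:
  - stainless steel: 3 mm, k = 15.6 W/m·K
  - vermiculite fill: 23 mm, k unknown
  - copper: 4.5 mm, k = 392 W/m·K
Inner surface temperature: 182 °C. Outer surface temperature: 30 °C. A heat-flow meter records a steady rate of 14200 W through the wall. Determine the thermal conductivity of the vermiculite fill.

Thermal resistances in series:
R_stainless steel = L/(kA) = 0.003/(15.6×29.3) = 6.563×10^-6 K/W
R_copper = L/(kA) = 0.0045/(392×29.3) = 3.918×10^-7 K/W
Sum of known resistances R_other = 6.955×10^-6 K/W
Total R = ΔT/Q = 152/14200 = 0.0107 K/W
R_vermiculite fill = R_total − R_other = 0.0107 K/W
k = L/(R·A) = 0.023/(0.0107×29.3)

k ≈ 0.0734 W/(m·K)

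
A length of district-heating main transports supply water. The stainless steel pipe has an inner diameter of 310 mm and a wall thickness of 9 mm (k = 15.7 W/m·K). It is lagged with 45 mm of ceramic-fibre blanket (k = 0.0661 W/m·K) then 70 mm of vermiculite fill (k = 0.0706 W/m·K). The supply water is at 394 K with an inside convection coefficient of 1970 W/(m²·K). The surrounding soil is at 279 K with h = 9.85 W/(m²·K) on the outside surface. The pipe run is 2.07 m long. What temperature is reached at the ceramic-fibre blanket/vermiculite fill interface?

Radial resistances (cylindrical: R_cond = ln(r_o/r_i)/(2πkL), R_conv = 1/(h·2πrL)):
R_inner film = 1/(h_i·2πr₁L) = 1/(1970×2π×0.155×2.07) = 2.518×10^-4 K/W
R_stainless steel pipe wall = ln(164/155)/(2π×15.7×2.07) = 2.764×10^-4 K/W
R_ceramic-fibre blanket = ln(209/164)/(2π×0.0661×2.07) = 0.282 K/W
R_vermiculite fill = ln(279/209)/(2π×0.0706×2.07) = 0.3146 K/W
R_outer film = 1/(h_o·2πr_oL) = 1/(9.85×2π×0.279×2.07) = 0.02798 K/W
R_total = 0.6251 K/W
Q = ΔT/R_total = 115/0.6251
Q = 184 W
T_interface = T_inner − Q·ΣR(inner→interface) = 394 − 184×0.2826

T ≈ 342 K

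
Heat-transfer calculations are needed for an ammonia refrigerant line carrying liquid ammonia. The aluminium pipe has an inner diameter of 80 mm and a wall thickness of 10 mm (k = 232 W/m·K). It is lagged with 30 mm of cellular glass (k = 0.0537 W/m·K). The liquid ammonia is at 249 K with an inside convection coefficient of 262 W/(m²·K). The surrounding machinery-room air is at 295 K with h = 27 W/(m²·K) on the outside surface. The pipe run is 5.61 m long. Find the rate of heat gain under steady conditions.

Q ≈ 174 W

Radial resistances (cylindrical: R_cond = ln(r_o/r_i)/(2πkL), R_conv = 1/(h·2πrL)):
R_inner film = 1/(h_i·2πr₁L) = 1/(262×2π×0.04×5.61) = 0.002707 K/W
R_aluminium pipe wall = ln(50/40)/(2π×232×5.61) = 2.729×10^-5 K/W
R_cellular glass = ln(80/50)/(2π×0.0537×5.61) = 0.2483 K/W
R_outer film = 1/(h_o·2πr_oL) = 1/(27×2π×0.08×5.61) = 0.01313 K/W
R_total = 0.2642 K/W
Q = ΔT/R_total = 46/0.2642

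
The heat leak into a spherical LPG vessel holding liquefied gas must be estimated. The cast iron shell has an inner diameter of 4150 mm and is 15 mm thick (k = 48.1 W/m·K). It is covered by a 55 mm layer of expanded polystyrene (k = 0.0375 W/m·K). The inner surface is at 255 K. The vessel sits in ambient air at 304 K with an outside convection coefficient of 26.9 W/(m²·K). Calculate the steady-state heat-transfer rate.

Each spherical layer contributes R = (1/r_i − 1/r_o)/(4πk):
R_cast iron shell = (1/2.075 − 1/2.09)/(4π×48.1) = 5.722×10^-6 K/W
R_expanded polystyrene = (1/2.09 − 1/2.145)/(4π×0.0375) = 0.02603 K/W
R_outer film = 1/(h·4πr_o²) = 1/(26.9×4π×2.145²) = 6.43×10^-4 K/W
R_total = 0.02668 K/W
Q = ΔT/R_total = 49/0.02668

Q ≈ 1840 W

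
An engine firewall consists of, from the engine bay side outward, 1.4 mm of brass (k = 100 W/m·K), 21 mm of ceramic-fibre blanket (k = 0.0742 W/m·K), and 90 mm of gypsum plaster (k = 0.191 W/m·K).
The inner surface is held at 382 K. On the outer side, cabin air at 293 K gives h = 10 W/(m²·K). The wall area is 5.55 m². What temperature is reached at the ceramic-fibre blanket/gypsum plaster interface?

T ≈ 353 K

Treating each layer as a thermal resistance in series:
R_brass = L/(kA) = 0.0014/(100×5.55) = 2.523×10^-6 K/W
R_ceramic-fibre blanket = L/(kA) = 0.021/(0.0742×5.55) = 0.05099 K/W
R_gypsum plaster = L/(kA) = 0.09/(0.191×5.55) = 0.0849 K/W
R_outer film = 1/(h_o·A) = 1/(10×5.55) = 0.01802 K/W
R_total = 0.1539 K/W;  Q = ΔT/R_total = 89/0.1539 = 578.2 W
T_interface = T_inner − Q·ΣR(inner→interface) = 382 − 578×0.051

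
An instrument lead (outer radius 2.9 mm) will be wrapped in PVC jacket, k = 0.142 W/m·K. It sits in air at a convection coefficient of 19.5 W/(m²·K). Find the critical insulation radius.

r_cr ≈ 7.28 mm

For a cylinder r_cr = k/h = 0.142/19.5
r_cr = 7.28 mm; since the bare radius (2.9 mm) is below r_cr, adding a thin layer of insulation will *increase* heat loss.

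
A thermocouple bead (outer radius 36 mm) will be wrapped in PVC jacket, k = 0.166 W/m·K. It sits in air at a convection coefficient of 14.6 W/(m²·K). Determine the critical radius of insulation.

For a sphere r_cr = 2k/h = 2×0.166/14.6
r_cr = 22.7 mm; since the bare radius (36 mm) is above r_cr, any added insulation will reduce heat loss.

r_cr ≈ 22.7 mm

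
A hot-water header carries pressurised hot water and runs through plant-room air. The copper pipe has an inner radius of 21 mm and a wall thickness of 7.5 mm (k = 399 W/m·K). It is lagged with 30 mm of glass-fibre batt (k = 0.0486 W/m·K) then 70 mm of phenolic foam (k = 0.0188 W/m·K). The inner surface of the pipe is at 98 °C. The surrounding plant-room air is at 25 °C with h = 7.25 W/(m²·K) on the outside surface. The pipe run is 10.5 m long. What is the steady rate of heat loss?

Q ≈ 83.4 W

Cylindrical conduction, so R = ln(r₂/r₁)/(2πkL) per layer, in series:
R_copper pipe wall = ln(28.5/21)/(2π×399×10.5) = 1.16×10^-5 K/W
R_glass-fibre batt = ln(58.5/28.5)/(2π×0.0486×10.5) = 0.2243 K/W
R_phenolic foam = ln(128.5/58.5)/(2π×0.0188×10.5) = 0.6344 K/W
R_outer film = 1/(h_o·2πr_oL) = 1/(7.25×2π×0.1285×10.5) = 0.01627 K/W
R_total = 0.875 K/W
Q = ΔT/R_total = 73/0.875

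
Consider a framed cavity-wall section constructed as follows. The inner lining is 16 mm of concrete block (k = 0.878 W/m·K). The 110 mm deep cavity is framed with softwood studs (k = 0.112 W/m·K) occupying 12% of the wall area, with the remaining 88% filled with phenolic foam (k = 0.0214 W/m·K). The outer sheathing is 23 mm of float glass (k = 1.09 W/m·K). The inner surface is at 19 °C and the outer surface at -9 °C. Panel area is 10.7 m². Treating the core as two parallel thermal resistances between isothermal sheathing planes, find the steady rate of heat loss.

Sheathing layers in series; stud and cavity paths in parallel between them.
R_inner = 0.016/(0.878×10.7) = 0.001703 K/W
R_stud  = 0.11/(0.112×0.12×10.7) = 0.7649 K/W
R_cav   = 0.11/(0.0214×0.88×10.7) = 0.5459 K/W
1/R_core = 1/R_stud + 1/R_cav → R_core = 0.3186 K/W
R_outer = 0.023/(1.09×10.7) = 0.001972 K/W
R_total = 0.3222 K/W
Q = ΔT/R_total = 28/0.3222

Q ≈ 86.9 W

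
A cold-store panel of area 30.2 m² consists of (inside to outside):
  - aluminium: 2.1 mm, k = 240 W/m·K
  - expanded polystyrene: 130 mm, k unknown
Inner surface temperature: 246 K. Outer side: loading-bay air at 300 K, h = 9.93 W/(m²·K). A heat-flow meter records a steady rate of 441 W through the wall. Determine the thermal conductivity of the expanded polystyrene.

k ≈ 0.0361 W/(m·K)

Thermal resistances in series:
R_aluminium = L/(kA) = 0.0021/(240×30.2) = 2.897×10^-7 K/W
R_outer film = 1/(h_o·A) = 1/(9.93×30.2) = 0.003335 K/W
Sum of known resistances R_other = 0.003335 K/W
Total R = ΔT/Q = 54/441 = 0.1224 K/W
R_expanded polystyrene = R_total − R_other = 0.1191 K/W
k = L/(R·A) = 0.13/(0.1191×30.2)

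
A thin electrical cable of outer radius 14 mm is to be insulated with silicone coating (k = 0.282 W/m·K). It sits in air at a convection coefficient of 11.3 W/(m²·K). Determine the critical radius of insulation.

For a cylinder r_cr = k/h = 0.282/11.3
r_cr = 25 mm; since the bare radius (14 mm) is below r_cr, adding a thin layer of insulation will *increase* heat loss.

r_cr ≈ 25 mm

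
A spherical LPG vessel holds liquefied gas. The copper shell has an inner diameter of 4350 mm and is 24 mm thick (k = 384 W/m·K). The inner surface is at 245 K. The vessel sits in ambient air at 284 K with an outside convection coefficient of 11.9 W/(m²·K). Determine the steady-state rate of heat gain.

Each spherical layer contributes R = (1/r_i − 1/r_o)/(4πk):
R_copper shell = (1/2.175 − 1/2.199)/(4π×384) = 1.04×10^-6 K/W
R_outer film = 1/(h·4πr_o²) = 1/(11.9×4π×2.199²) = 0.001383 K/W
R_total = 0.001384 K/W
Q = ΔT/R_total = 39/0.001384

Q ≈ 28200 W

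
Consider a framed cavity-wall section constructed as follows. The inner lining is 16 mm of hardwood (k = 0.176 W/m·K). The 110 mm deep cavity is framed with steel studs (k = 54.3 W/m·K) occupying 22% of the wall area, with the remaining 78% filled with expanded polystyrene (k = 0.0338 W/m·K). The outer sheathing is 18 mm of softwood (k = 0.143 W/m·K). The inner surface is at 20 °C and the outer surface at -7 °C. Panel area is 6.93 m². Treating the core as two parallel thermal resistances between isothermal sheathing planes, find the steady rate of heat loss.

Sheathing layers in series; stud and cavity paths in parallel between them.
R_inner = 0.016/(0.176×6.93) = 0.01312 K/W
R_stud  = 0.11/(54.3×0.22×6.93) = 0.001329 K/W
R_cav   = 0.11/(0.0338×0.78×6.93) = 0.6021 K/W
1/R_core = 1/R_stud + 1/R_cav → R_core = 0.001326 K/W
R_outer = 0.018/(0.143×6.93) = 0.01816 K/W
R_total = 0.03261 K/W
Q = ΔT/R_total = 27/0.03261

Q ≈ 828 W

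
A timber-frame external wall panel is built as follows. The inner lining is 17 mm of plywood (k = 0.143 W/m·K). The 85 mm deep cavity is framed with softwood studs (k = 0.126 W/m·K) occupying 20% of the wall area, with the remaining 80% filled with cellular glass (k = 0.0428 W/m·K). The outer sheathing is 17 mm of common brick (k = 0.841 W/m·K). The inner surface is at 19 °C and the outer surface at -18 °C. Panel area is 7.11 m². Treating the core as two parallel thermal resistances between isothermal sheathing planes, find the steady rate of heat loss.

Q ≈ 168 W

Sheathing layers in series; stud and cavity paths in parallel between them.
R_inner = 0.017/(0.143×7.11) = 0.01672 K/W
R_stud  = 0.085/(0.126×0.2×7.11) = 0.4744 K/W
R_cav   = 0.085/(0.0428×0.8×7.11) = 0.3492 K/W
1/R_core = 1/R_stud + 1/R_cav → R_core = 0.2011 K/W
R_outer = 0.017/(0.841×7.11) = 0.002843 K/W
R_total = 0.2207 K/W
Q = ΔT/R_total = 37/0.2207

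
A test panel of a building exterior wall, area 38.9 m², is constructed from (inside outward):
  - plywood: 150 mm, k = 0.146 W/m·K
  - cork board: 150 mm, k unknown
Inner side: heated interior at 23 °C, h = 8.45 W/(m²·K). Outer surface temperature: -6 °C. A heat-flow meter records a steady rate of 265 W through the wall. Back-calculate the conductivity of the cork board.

Treating each layer as a thermal resistance in series:
R_inner film = 1/(h_i·A) = 1/(8.45×38.9) = 0.003042 K/W
R_plywood = L/(kA) = 0.15/(0.146×38.9) = 0.02641 K/W
Sum of known resistances R_other = 0.02945 K/W
Total R = ΔT/Q = 29/265 = 0.1094 K/W
R_cork board = R_total − R_other = 0.07998 K/W
k = L/(R·A) = 0.15/(0.07998×38.9)

k ≈ 0.0482 W/(m·K)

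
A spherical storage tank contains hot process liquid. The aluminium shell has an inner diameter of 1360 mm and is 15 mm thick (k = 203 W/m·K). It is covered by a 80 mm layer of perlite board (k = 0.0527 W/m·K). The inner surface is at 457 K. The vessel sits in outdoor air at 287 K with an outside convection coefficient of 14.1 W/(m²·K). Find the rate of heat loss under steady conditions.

Q ≈ 727 W

For a spherical shell R = (1/r₁ − 1/r₂)/(4πk); film R = 1/(h·4πr²). In series:
R_aluminium shell = (1/0.68 − 1/0.695)/(4π×203) = 1.244×10^-5 K/W
R_perlite board = (1/0.695 − 1/0.775)/(4π×0.0527) = 0.2243 K/W
R_outer film = 1/(h·4πr_o²) = 1/(14.1×4π×0.775²) = 0.009397 K/W
R_total = 0.2337 K/W
Q = ΔT/R_total = 170/0.2337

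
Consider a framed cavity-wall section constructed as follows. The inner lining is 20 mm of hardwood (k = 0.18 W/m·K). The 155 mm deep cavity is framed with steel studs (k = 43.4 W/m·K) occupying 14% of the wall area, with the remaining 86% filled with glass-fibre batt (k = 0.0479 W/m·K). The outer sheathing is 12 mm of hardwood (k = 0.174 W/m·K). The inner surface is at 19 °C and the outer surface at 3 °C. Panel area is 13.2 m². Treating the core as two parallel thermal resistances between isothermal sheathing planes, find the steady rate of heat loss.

Sheathing layers in series; stud and cavity paths in parallel between them.
R_inner = 0.02/(0.18×13.2) = 0.008418 K/W
R_stud  = 0.155/(43.4×0.14×13.2) = 0.001933 K/W
R_cav   = 0.155/(0.0479×0.86×13.2) = 0.2851 K/W
1/R_core = 1/R_stud + 1/R_cav → R_core = 0.00192 K/W
R_outer = 0.012/(0.174×13.2) = 0.005225 K/W
R_total = 0.01556 K/W
Q = ΔT/R_total = 16/0.01556

Q ≈ 1030 W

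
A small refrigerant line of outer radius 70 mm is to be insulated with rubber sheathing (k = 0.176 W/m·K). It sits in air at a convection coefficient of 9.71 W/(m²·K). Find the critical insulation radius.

For a cylinder r_cr = k/h = 0.176/9.71
r_cr = 18.1 mm; since the bare radius (70 mm) is above r_cr, any added insulation will reduce heat loss.

r_cr ≈ 18.1 mm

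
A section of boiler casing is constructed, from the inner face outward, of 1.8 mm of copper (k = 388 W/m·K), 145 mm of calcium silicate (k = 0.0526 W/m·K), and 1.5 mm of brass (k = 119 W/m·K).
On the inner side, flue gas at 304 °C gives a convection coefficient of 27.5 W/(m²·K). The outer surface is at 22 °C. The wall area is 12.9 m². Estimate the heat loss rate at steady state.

Thermal resistances in series:
R_inner film = 1/(h_i·A) = 1/(27.5×12.9) = 0.002819 K/W
R_copper = L/(kA) = 0.0018/(388×12.9) = 3.596×10^-7 K/W
R_calcium silicate = L/(kA) = 0.145/(0.0526×12.9) = 0.2137 K/W
R_brass = L/(kA) = 0.0015/(119×12.9) = 9.771×10^-7 K/W
R_total = 0.2165 K/W
Q = ΔT / R_total = 282 / 0.2165

Q ≈ 1300 W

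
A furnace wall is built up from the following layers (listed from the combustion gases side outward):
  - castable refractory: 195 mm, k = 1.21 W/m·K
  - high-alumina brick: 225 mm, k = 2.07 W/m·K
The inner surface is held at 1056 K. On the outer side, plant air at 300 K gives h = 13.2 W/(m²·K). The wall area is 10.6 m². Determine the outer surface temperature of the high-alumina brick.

T ≈ 466 K

Using the resistance-network approach (series):
R_castable refractory = L/(kA) = 0.195/(1.21×10.6) = 0.0152 K/W
R_high-alumina brick = L/(kA) = 0.225/(2.07×10.6) = 0.01025 K/W
R_outer film = 1/(h_o·A) = 1/(13.2×10.6) = 0.007147 K/W
R_total = 0.0326 K/W;  Q = ΔT/R_total = 756/0.0326 = 23190 W
T_interface = T_inner − Q·ΣR(inner→interface) = 1056 − 23200×0.02546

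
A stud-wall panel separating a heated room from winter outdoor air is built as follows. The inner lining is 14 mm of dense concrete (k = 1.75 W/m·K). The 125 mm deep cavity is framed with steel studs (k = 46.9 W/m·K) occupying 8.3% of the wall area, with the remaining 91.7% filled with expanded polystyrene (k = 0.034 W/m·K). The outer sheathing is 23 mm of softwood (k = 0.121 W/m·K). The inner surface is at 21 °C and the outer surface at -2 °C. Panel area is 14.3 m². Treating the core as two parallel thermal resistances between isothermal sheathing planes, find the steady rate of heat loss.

Q ≈ 1430 W

Sheathing layers in series; stud and cavity paths in parallel between them.
R_inner = 0.014/(1.75×14.3) = 5.594×10^-4 K/W
R_stud  = 0.125/(46.9×0.083×14.3) = 0.002246 K/W
R_cav   = 0.125/(0.034×0.917×14.3) = 0.2804 K/W
1/R_core = 1/R_stud + 1/R_cav → R_core = 0.002228 K/W
R_outer = 0.023/(0.121×14.3) = 0.01329 K/W
R_total = 0.01608 K/W
Q = ΔT/R_total = 23/0.01608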